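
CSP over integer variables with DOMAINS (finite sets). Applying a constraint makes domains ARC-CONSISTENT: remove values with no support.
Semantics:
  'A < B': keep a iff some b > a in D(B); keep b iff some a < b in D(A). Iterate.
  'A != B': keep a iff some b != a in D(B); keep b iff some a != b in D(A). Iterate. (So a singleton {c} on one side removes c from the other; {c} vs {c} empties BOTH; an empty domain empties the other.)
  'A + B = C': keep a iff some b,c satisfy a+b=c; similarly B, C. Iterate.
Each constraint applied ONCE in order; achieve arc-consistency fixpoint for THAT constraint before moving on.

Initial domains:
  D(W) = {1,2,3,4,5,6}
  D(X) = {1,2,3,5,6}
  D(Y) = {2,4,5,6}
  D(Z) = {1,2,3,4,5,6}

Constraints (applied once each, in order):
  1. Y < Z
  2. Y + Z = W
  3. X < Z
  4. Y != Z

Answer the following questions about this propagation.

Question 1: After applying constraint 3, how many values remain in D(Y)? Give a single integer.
Answer: 1

Derivation:
Constraint 1 (Y < Z) on D(Y)={2,4,5,6} D(Z)={1,2,3,4,5,6}: Y {2,4,5,6}->{2,4,5}; Z {1,2,3,4,5,6}->{3,4,5,6}
Constraint 2 (Y + Z = W) on D(Y)={2,4,5} D(Z)={3,4,5,6} D(W)={1,2,3,4,5,6}: Y {2,4,5}->{2}; Z {3,4,5,6}->{3,4}; W {1,2,3,4,5,6}->{5,6}
Constraint 3 (X < Z) on D(X)={1,2,3,5,6} D(Z)={3,4}: X {1,2,3,5,6}->{1,2,3}
So after constraint 3: D(Y)={2}, size = 1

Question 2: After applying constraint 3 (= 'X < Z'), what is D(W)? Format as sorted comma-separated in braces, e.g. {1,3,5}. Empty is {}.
Answer: {5,6}

Derivation:
Constraint 1 (Y < Z) on D(Y)={2,4,5,6} D(Z)={1,2,3,4,5,6}: Y {2,4,5,6}->{2,4,5}; Z {1,2,3,4,5,6}->{3,4,5,6}
Constraint 2 (Y + Z = W) on D(Y)={2,4,5} D(Z)={3,4,5,6} D(W)={1,2,3,4,5,6}: Y {2,4,5}->{2}; Z {3,4,5,6}->{3,4}; W {1,2,3,4,5,6}->{5,6}
Constraint 3 (X < Z) on D(X)={1,2,3,5,6} D(Z)={3,4}: X {1,2,3,5,6}->{1,2,3}
So after constraint 3: D(W) = {5,6}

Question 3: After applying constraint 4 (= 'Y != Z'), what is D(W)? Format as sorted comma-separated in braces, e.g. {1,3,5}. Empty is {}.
Answer: {5,6}

Derivation:
Constraint 1 (Y < Z) on D(Y)={2,4,5,6} D(Z)={1,2,3,4,5,6}: Y {2,4,5,6}->{2,4,5}; Z {1,2,3,4,5,6}->{3,4,5,6}
Constraint 2 (Y + Z = W) on D(Y)={2,4,5} D(Z)={3,4,5,6} D(W)={1,2,3,4,5,6}: Y {2,4,5}->{2}; Z {3,4,5,6}->{3,4}; W {1,2,3,4,5,6}->{5,6}
Constraint 3 (X < Z) on D(X)={1,2,3,5,6} D(Z)={3,4}: X {1,2,3,5,6}->{1,2,3}
Constraint 4 (Y != Z) on D(Y)={2} D(Z)={3,4}: no change
So after constraint 4: D(W) = {5,6}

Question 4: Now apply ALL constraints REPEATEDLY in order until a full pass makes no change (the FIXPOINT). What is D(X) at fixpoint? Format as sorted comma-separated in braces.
Answer: {1,2,3}

Derivation:
pass 0 (initial): D(X)={1,2,3,5,6}
pass 1: W {1,2,3,4,5,6}->{5,6}; X {1,2,3,5,6}->{1,2,3}; Y {2,4,5,6}->{2}; Z {1,2,3,4,5,6}->{3,4}
pass 2: no change
Fixpoint after 2 passes: D(X) = {1,2,3}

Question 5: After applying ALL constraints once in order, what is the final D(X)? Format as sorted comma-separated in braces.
Constraint 1 (Y < Z) on D(Y)={2,4,5,6} D(Z)={1,2,3,4,5,6}: Y {2,4,5,6}->{2,4,5}; Z {1,2,3,4,5,6}->{3,4,5,6}
Constraint 2 (Y + Z = W) on D(Y)={2,4,5} D(Z)={3,4,5,6} D(W)={1,2,3,4,5,6}: Y {2,4,5}->{2}; Z {3,4,5,6}->{3,4}; W {1,2,3,4,5,6}->{5,6}
Constraint 3 (X < Z) on D(X)={1,2,3,5,6} D(Z)={3,4}: X {1,2,3,5,6}->{1,2,3}
Constraint 4 (Y != Z) on D(Y)={2} D(Z)={3,4}: no change
So after all 4 constraints: D(X) = {1,2,3}

Answer: {1,2,3}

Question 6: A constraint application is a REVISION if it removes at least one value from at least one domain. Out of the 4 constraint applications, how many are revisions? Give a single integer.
Answer: 3

Derivation:
Constraint 1 (Y < Z) on D(Y)={2,4,5,6} D(Z)={1,2,3,4,5,6}: Y {2,4,5,6}->{2,4,5}; Z {1,2,3,4,5,6}->{3,4,5,6} => REVISION
Constraint 2 (Y + Z = W) on D(Y)={2,4,5} D(Z)={3,4,5,6} D(W)={1,2,3,4,5,6}: Y {2,4,5}->{2}; Z {3,4,5,6}->{3,4}; W {1,2,3,4,5,6}->{5,6} => REVISION
Constraint 3 (X < Z) on D(X)={1,2,3,5,6} D(Z)={3,4}: X {1,2,3,5,6}->{1,2,3} => REVISION
Constraint 4 (Y != Z) on D(Y)={2} D(Z)={3,4}: no change => not a revision
Total revisions = 3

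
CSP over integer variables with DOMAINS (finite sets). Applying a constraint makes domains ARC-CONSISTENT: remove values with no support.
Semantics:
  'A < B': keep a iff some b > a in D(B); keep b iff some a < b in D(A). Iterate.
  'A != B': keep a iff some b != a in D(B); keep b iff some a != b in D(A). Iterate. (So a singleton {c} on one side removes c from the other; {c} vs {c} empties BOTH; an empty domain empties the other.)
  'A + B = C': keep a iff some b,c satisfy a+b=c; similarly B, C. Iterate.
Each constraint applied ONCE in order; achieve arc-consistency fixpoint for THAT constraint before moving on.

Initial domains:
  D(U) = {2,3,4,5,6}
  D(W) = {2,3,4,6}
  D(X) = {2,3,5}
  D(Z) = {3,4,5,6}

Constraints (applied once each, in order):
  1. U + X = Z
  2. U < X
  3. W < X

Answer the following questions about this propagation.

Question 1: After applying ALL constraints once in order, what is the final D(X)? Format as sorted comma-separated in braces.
Constraint 1 (U + X = Z) on D(U)={2,3,4,5,6} D(X)={2,3,5} D(Z)={3,4,5,6}: U {2,3,4,5,6}->{2,3,4}; X {2,3,5}->{2,3}; Z {3,4,5,6}->{4,5,6}
Constraint 2 (U < X) on D(U)={2,3,4} D(X)={2,3}: U {2,3,4}->{2}; X {2,3}->{3}
Constraint 3 (W < X) on D(W)={2,3,4,6} D(X)={3}: W {2,3,4,6}->{2}
So after all 3 constraints: D(X) = {3}

Answer: {3}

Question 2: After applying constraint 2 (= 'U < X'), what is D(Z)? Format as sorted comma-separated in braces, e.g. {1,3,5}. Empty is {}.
Constraint 1 (U + X = Z) on D(U)={2,3,4,5,6} D(X)={2,3,5} D(Z)={3,4,5,6}: U {2,3,4,5,6}->{2,3,4}; X {2,3,5}->{2,3}; Z {3,4,5,6}->{4,5,6}
Constraint 2 (U < X) on D(U)={2,3,4} D(X)={2,3}: U {2,3,4}->{2}; X {2,3}->{3}
So after constraint 2: D(Z) = {4,5,6}

Answer: {4,5,6}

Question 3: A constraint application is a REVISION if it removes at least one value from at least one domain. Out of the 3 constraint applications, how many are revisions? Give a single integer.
Constraint 1 (U + X = Z) on D(U)={2,3,4,5,6} D(X)={2,3,5} D(Z)={3,4,5,6}: U {2,3,4,5,6}->{2,3,4}; X {2,3,5}->{2,3}; Z {3,4,5,6}->{4,5,6} => REVISION
Constraint 2 (U < X) on D(U)={2,3,4} D(X)={2,3}: U {2,3,4}->{2}; X {2,3}->{3} => REVISION
Constraint 3 (W < X) on D(W)={2,3,4,6} D(X)={3}: W {2,3,4,6}->{2} => REVISION
Total revisions = 3

Answer: 3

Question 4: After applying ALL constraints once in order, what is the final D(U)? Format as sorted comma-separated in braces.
Answer: {2}

Derivation:
Constraint 1 (U + X = Z) on D(U)={2,3,4,5,6} D(X)={2,3,5} D(Z)={3,4,5,6}: U {2,3,4,5,6}->{2,3,4}; X {2,3,5}->{2,3}; Z {3,4,5,6}->{4,5,6}
Constraint 2 (U < X) on D(U)={2,3,4} D(X)={2,3}: U {2,3,4}->{2}; X {2,3}->{3}
Constraint 3 (W < X) on D(W)={2,3,4,6} D(X)={3}: W {2,3,4,6}->{2}
So after all 3 constraints: D(U) = {2}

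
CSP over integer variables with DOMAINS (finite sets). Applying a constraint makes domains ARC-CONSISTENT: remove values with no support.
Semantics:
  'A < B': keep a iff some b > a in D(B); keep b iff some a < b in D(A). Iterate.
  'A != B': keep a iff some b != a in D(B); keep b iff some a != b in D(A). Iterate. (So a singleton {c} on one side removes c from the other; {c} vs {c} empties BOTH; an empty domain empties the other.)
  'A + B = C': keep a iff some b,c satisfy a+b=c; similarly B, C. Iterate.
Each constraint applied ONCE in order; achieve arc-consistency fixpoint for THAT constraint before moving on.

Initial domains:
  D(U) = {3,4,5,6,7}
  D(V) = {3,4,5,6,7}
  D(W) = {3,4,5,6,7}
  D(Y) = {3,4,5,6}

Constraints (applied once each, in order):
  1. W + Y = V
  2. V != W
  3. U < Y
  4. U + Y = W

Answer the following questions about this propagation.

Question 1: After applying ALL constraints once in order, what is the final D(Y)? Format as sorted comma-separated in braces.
Answer: {}

Derivation:
Constraint 1 (W + Y = V) on D(W)={3,4,5,6,7} D(Y)={3,4,5,6} D(V)={3,4,5,6,7}: W {3,4,5,6,7}->{3,4}; Y {3,4,5,6}->{3,4}; V {3,4,5,6,7}->{6,7}
Constraint 2 (V != W) on D(V)={6,7} D(W)={3,4}: no change
Constraint 3 (U < Y) on D(U)={3,4,5,6,7} D(Y)={3,4}: U {3,4,5,6,7}->{3}; Y {3,4}->{4}
Constraint 4 (U + Y = W) on D(U)={3} D(Y)={4} D(W)={3,4}: U {3}->{}; Y {4}->{}; W {3,4}->{}
So after all 4 constraints: D(Y) = {}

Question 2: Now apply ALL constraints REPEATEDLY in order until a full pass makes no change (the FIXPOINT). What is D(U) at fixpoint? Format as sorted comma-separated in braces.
pass 0 (initial): D(U)={3,4,5,6,7}
pass 1: U {3,4,5,6,7}->{}; V {3,4,5,6,7}->{6,7}; W {3,4,5,6,7}->{}; Y {3,4,5,6}->{}
pass 2: V {6,7}->{}
pass 3: no change
Fixpoint after 3 passes: D(U) = {}

Answer: {}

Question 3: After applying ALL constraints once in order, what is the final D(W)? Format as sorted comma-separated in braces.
Constraint 1 (W + Y = V) on D(W)={3,4,5,6,7} D(Y)={3,4,5,6} D(V)={3,4,5,6,7}: W {3,4,5,6,7}->{3,4}; Y {3,4,5,6}->{3,4}; V {3,4,5,6,7}->{6,7}
Constraint 2 (V != W) on D(V)={6,7} D(W)={3,4}: no change
Constraint 3 (U < Y) on D(U)={3,4,5,6,7} D(Y)={3,4}: U {3,4,5,6,7}->{3}; Y {3,4}->{4}
Constraint 4 (U + Y = W) on D(U)={3} D(Y)={4} D(W)={3,4}: U {3}->{}; Y {4}->{}; W {3,4}->{}
So after all 4 constraints: D(W) = {}

Answer: {}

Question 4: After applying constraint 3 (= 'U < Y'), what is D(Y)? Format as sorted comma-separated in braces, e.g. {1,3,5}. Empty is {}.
Answer: {4}

Derivation:
Constraint 1 (W + Y = V) on D(W)={3,4,5,6,7} D(Y)={3,4,5,6} D(V)={3,4,5,6,7}: W {3,4,5,6,7}->{3,4}; Y {3,4,5,6}->{3,4}; V {3,4,5,6,7}->{6,7}
Constraint 2 (V != W) on D(V)={6,7} D(W)={3,4}: no change
Constraint 3 (U < Y) on D(U)={3,4,5,6,7} D(Y)={3,4}: U {3,4,5,6,7}->{3}; Y {3,4}->{4}
So after constraint 3: D(Y) = {4}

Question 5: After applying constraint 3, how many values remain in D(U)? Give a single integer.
Constraint 1 (W + Y = V) on D(W)={3,4,5,6,7} D(Y)={3,4,5,6} D(V)={3,4,5,6,7}: W {3,4,5,6,7}->{3,4}; Y {3,4,5,6}->{3,4}; V {3,4,5,6,7}->{6,7}
Constraint 2 (V != W) on D(V)={6,7} D(W)={3,4}: no change
Constraint 3 (U < Y) on D(U)={3,4,5,6,7} D(Y)={3,4}: U {3,4,5,6,7}->{3}; Y {3,4}->{4}
So after constraint 3: D(U)={3}, size = 1

Answer: 1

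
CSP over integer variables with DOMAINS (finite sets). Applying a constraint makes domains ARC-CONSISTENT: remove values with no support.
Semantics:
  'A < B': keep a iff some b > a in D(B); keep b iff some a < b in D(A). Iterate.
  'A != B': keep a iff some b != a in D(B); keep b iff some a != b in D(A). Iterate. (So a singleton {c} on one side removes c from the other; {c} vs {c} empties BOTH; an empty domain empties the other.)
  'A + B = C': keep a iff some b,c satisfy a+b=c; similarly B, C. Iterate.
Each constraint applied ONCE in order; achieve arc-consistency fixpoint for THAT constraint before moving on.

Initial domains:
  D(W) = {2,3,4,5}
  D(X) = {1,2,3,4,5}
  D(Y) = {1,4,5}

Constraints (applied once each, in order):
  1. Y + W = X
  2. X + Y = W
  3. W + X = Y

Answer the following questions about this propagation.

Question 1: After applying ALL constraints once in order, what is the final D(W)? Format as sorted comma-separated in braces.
Answer: {}

Derivation:
Constraint 1 (Y + W = X) on D(Y)={1,4,5} D(W)={2,3,4,5} D(X)={1,2,3,4,5}: Y {1,4,5}->{1}; W {2,3,4,5}->{2,3,4}; X {1,2,3,4,5}->{3,4,5}
Constraint 2 (X + Y = W) on D(X)={3,4,5} D(Y)={1} D(W)={2,3,4}: X {3,4,5}->{3}; W {2,3,4}->{4}
Constraint 3 (W + X = Y) on D(W)={4} D(X)={3} D(Y)={1}: W {4}->{}; X {3}->{}; Y {1}->{}
So after all 3 constraints: D(W) = {}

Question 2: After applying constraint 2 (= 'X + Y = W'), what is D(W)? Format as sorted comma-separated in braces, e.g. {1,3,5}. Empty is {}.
Answer: {4}

Derivation:
Constraint 1 (Y + W = X) on D(Y)={1,4,5} D(W)={2,3,4,5} D(X)={1,2,3,4,5}: Y {1,4,5}->{1}; W {2,3,4,5}->{2,3,4}; X {1,2,3,4,5}->{3,4,5}
Constraint 2 (X + Y = W) on D(X)={3,4,5} D(Y)={1} D(W)={2,3,4}: X {3,4,5}->{3}; W {2,3,4}->{4}
So after constraint 2: D(W) = {4}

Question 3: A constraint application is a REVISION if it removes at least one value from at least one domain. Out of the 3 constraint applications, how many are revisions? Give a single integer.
Constraint 1 (Y + W = X) on D(Y)={1,4,5} D(W)={2,3,4,5} D(X)={1,2,3,4,5}: Y {1,4,5}->{1}; W {2,3,4,5}->{2,3,4}; X {1,2,3,4,5}->{3,4,5} => REVISION
Constraint 2 (X + Y = W) on D(X)={3,4,5} D(Y)={1} D(W)={2,3,4}: X {3,4,5}->{3}; W {2,3,4}->{4} => REVISION
Constraint 3 (W + X = Y) on D(W)={4} D(X)={3} D(Y)={1}: W {4}->{}; X {3}->{}; Y {1}->{} => REVISION
Total revisions = 3

Answer: 3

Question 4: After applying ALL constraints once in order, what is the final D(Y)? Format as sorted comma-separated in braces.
Constraint 1 (Y + W = X) on D(Y)={1,4,5} D(W)={2,3,4,5} D(X)={1,2,3,4,5}: Y {1,4,5}->{1}; W {2,3,4,5}->{2,3,4}; X {1,2,3,4,5}->{3,4,5}
Constraint 2 (X + Y = W) on D(X)={3,4,5} D(Y)={1} D(W)={2,3,4}: X {3,4,5}->{3}; W {2,3,4}->{4}
Constraint 3 (W + X = Y) on D(W)={4} D(X)={3} D(Y)={1}: W {4}->{}; X {3}->{}; Y {1}->{}
So after all 3 constraints: D(Y) = {}

Answer: {}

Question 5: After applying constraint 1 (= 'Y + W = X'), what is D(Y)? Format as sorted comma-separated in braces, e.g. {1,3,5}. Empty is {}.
Constraint 1 (Y + W = X) on D(Y)={1,4,5} D(W)={2,3,4,5} D(X)={1,2,3,4,5}: Y {1,4,5}->{1}; W {2,3,4,5}->{2,3,4}; X {1,2,3,4,5}->{3,4,5}
So after constraint 1: D(Y) = {1}

Answer: {1}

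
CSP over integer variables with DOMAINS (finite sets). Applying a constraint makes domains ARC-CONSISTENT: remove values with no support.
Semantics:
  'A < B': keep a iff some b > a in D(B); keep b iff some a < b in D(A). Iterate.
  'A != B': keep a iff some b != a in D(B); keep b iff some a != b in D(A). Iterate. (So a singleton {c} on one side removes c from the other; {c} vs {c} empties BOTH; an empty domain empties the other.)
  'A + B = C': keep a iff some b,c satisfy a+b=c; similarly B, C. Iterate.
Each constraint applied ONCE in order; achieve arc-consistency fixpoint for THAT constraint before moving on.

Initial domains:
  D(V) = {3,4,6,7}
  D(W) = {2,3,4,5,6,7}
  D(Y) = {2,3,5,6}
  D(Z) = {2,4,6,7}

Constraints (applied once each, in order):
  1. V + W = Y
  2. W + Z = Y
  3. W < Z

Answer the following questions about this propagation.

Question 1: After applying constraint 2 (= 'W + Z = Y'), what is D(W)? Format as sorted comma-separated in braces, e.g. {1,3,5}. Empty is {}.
Answer: {2,3}

Derivation:
Constraint 1 (V + W = Y) on D(V)={3,4,6,7} D(W)={2,3,4,5,6,7} D(Y)={2,3,5,6}: V {3,4,6,7}->{3,4}; W {2,3,4,5,6,7}->{2,3}; Y {2,3,5,6}->{5,6}
Constraint 2 (W + Z = Y) on D(W)={2,3} D(Z)={2,4,6,7} D(Y)={5,6}: Z {2,4,6,7}->{2,4}
So after constraint 2: D(W) = {2,3}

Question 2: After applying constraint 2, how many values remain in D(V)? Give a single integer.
Constraint 1 (V + W = Y) on D(V)={3,4,6,7} D(W)={2,3,4,5,6,7} D(Y)={2,3,5,6}: V {3,4,6,7}->{3,4}; W {2,3,4,5,6,7}->{2,3}; Y {2,3,5,6}->{5,6}
Constraint 2 (W + Z = Y) on D(W)={2,3} D(Z)={2,4,6,7} D(Y)={5,6}: Z {2,4,6,7}->{2,4}
So after constraint 2: D(V)={3,4}, size = 2

Answer: 2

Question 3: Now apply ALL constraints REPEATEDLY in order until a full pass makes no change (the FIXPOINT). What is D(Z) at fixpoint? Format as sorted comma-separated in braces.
Answer: {4}

Derivation:
pass 0 (initial): D(Z)={2,4,6,7}
pass 1: V {3,4,6,7}->{3,4}; W {2,3,4,5,6,7}->{2,3}; Y {2,3,5,6}->{5,6}; Z {2,4,6,7}->{4}
pass 2: W {2,3}->{2}; Y {5,6}->{6}
pass 3: V {3,4}->{4}
pass 4: no change
Fixpoint after 4 passes: D(Z) = {4}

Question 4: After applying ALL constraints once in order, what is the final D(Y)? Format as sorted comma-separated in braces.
Answer: {5,6}

Derivation:
Constraint 1 (V + W = Y) on D(V)={3,4,6,7} D(W)={2,3,4,5,6,7} D(Y)={2,3,5,6}: V {3,4,6,7}->{3,4}; W {2,3,4,5,6,7}->{2,3}; Y {2,3,5,6}->{5,6}
Constraint 2 (W + Z = Y) on D(W)={2,3} D(Z)={2,4,6,7} D(Y)={5,6}: Z {2,4,6,7}->{2,4}
Constraint 3 (W < Z) on D(W)={2,3} D(Z)={2,4}: Z {2,4}->{4}
So after all 3 constraints: D(Y) = {5,6}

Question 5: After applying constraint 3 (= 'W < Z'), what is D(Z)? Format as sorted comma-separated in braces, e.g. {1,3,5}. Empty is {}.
Answer: {4}

Derivation:
Constraint 1 (V + W = Y) on D(V)={3,4,6,7} D(W)={2,3,4,5,6,7} D(Y)={2,3,5,6}: V {3,4,6,7}->{3,4}; W {2,3,4,5,6,7}->{2,3}; Y {2,3,5,6}->{5,6}
Constraint 2 (W + Z = Y) on D(W)={2,3} D(Z)={2,4,6,7} D(Y)={5,6}: Z {2,4,6,7}->{2,4}
Constraint 3 (W < Z) on D(W)={2,3} D(Z)={2,4}: Z {2,4}->{4}
So after constraint 3: D(Z) = {4}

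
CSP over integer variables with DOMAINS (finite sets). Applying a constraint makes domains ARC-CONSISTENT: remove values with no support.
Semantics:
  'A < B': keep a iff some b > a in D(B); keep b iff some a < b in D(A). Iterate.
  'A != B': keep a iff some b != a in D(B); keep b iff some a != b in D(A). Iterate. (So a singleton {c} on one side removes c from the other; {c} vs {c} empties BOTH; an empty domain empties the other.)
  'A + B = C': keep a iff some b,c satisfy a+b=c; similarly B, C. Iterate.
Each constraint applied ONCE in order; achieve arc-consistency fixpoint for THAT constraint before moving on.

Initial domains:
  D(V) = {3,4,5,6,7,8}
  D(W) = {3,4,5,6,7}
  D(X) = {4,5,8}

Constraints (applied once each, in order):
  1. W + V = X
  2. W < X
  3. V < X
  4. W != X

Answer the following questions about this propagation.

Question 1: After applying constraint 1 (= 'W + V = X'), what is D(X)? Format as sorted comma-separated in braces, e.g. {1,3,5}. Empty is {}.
Constraint 1 (W + V = X) on D(W)={3,4,5,6,7} D(V)={3,4,5,6,7,8} D(X)={4,5,8}: W {3,4,5,6,7}->{3,4,5}; V {3,4,5,6,7,8}->{3,4,5}; X {4,5,8}->{8}
So after constraint 1: D(X) = {8}

Answer: {8}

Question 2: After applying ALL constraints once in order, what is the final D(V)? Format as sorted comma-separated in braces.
Constraint 1 (W + V = X) on D(W)={3,4,5,6,7} D(V)={3,4,5,6,7,8} D(X)={4,5,8}: W {3,4,5,6,7}->{3,4,5}; V {3,4,5,6,7,8}->{3,4,5}; X {4,5,8}->{8}
Constraint 2 (W < X) on D(W)={3,4,5} D(X)={8}: no change
Constraint 3 (V < X) on D(V)={3,4,5} D(X)={8}: no change
Constraint 4 (W != X) on D(W)={3,4,5} D(X)={8}: no change
So after all 4 constraints: D(V) = {3,4,5}

Answer: {3,4,5}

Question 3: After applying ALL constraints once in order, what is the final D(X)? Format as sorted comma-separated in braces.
Answer: {8}

Derivation:
Constraint 1 (W + V = X) on D(W)={3,4,5,6,7} D(V)={3,4,5,6,7,8} D(X)={4,5,8}: W {3,4,5,6,7}->{3,4,5}; V {3,4,5,6,7,8}->{3,4,5}; X {4,5,8}->{8}
Constraint 2 (W < X) on D(W)={3,4,5} D(X)={8}: no change
Constraint 3 (V < X) on D(V)={3,4,5} D(X)={8}: no change
Constraint 4 (W != X) on D(W)={3,4,5} D(X)={8}: no change
So after all 4 constraints: D(X) = {8}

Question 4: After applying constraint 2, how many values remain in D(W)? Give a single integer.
Constraint 1 (W + V = X) on D(W)={3,4,5,6,7} D(V)={3,4,5,6,7,8} D(X)={4,5,8}: W {3,4,5,6,7}->{3,4,5}; V {3,4,5,6,7,8}->{3,4,5}; X {4,5,8}->{8}
Constraint 2 (W < X) on D(W)={3,4,5} D(X)={8}: no change
So after constraint 2: D(W)={3,4,5}, size = 3

Answer: 3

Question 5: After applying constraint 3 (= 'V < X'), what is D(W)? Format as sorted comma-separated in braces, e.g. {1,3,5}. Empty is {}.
Constraint 1 (W + V = X) on D(W)={3,4,5,6,7} D(V)={3,4,5,6,7,8} D(X)={4,5,8}: W {3,4,5,6,7}->{3,4,5}; V {3,4,5,6,7,8}->{3,4,5}; X {4,5,8}->{8}
Constraint 2 (W < X) on D(W)={3,4,5} D(X)={8}: no change
Constraint 3 (V < X) on D(V)={3,4,5} D(X)={8}: no change
So after constraint 3: D(W) = {3,4,5}

Answer: {3,4,5}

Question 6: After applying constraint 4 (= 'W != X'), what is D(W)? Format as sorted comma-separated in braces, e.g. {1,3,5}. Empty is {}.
Answer: {3,4,5}

Derivation:
Constraint 1 (W + V = X) on D(W)={3,4,5,6,7} D(V)={3,4,5,6,7,8} D(X)={4,5,8}: W {3,4,5,6,7}->{3,4,5}; V {3,4,5,6,7,8}->{3,4,5}; X {4,5,8}->{8}
Constraint 2 (W < X) on D(W)={3,4,5} D(X)={8}: no change
Constraint 3 (V < X) on D(V)={3,4,5} D(X)={8}: no change
Constraint 4 (W != X) on D(W)={3,4,5} D(X)={8}: no change
So after constraint 4: D(W) = {3,4,5}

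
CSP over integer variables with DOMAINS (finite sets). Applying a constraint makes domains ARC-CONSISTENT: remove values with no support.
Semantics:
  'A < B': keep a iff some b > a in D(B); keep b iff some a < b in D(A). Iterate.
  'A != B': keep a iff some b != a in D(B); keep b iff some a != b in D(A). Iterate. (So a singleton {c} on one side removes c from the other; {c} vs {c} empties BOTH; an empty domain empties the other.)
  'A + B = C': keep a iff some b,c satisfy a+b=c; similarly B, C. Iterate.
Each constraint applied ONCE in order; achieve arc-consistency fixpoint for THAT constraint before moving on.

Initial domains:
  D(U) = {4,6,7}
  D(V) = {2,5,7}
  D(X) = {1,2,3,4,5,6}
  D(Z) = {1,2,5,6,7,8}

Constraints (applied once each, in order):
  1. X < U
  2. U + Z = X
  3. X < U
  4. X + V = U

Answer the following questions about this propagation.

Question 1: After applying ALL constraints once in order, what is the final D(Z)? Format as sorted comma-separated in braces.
Answer: {1,2}

Derivation:
Constraint 1 (X < U) on D(X)={1,2,3,4,5,6} D(U)={4,6,7}: no change
Constraint 2 (U + Z = X) on D(U)={4,6,7} D(Z)={1,2,5,6,7,8} D(X)={1,2,3,4,5,6}: U {4,6,7}->{4}; Z {1,2,5,6,7,8}->{1,2}; X {1,2,3,4,5,6}->{5,6}
Constraint 3 (X < U) on D(X)={5,6} D(U)={4}: X {5,6}->{}; U {4}->{}
Constraint 4 (X + V = U) on D(X)={} D(V)={2,5,7} D(U)={}: V {2,5,7}->{}
So after all 4 constraints: D(Z) = {1,2}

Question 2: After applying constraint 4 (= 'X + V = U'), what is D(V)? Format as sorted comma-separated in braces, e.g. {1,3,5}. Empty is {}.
Answer: {}

Derivation:
Constraint 1 (X < U) on D(X)={1,2,3,4,5,6} D(U)={4,6,7}: no change
Constraint 2 (U + Z = X) on D(U)={4,6,7} D(Z)={1,2,5,6,7,8} D(X)={1,2,3,4,5,6}: U {4,6,7}->{4}; Z {1,2,5,6,7,8}->{1,2}; X {1,2,3,4,5,6}->{5,6}
Constraint 3 (X < U) on D(X)={5,6} D(U)={4}: X {5,6}->{}; U {4}->{}
Constraint 4 (X + V = U) on D(X)={} D(V)={2,5,7} D(U)={}: V {2,5,7}->{}
So after constraint 4: D(V) = {}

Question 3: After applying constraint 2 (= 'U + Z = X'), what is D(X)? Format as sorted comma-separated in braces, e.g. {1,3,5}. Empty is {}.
Answer: {5,6}

Derivation:
Constraint 1 (X < U) on D(X)={1,2,3,4,5,6} D(U)={4,6,7}: no change
Constraint 2 (U + Z = X) on D(U)={4,6,7} D(Z)={1,2,5,6,7,8} D(X)={1,2,3,4,5,6}: U {4,6,7}->{4}; Z {1,2,5,6,7,8}->{1,2}; X {1,2,3,4,5,6}->{5,6}
So after constraint 2: D(X) = {5,6}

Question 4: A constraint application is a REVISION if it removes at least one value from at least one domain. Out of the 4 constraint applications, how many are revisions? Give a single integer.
Answer: 3

Derivation:
Constraint 1 (X < U) on D(X)={1,2,3,4,5,6} D(U)={4,6,7}: no change => not a revision
Constraint 2 (U + Z = X) on D(U)={4,6,7} D(Z)={1,2,5,6,7,8} D(X)={1,2,3,4,5,6}: U {4,6,7}->{4}; Z {1,2,5,6,7,8}->{1,2}; X {1,2,3,4,5,6}->{5,6} => REVISION
Constraint 3 (X < U) on D(X)={5,6} D(U)={4}: X {5,6}->{}; U {4}->{} => REVISION
Constraint 4 (X + V = U) on D(X)={} D(V)={2,5,7} D(U)={}: V {2,5,7}->{} => REVISION
Total revisions = 3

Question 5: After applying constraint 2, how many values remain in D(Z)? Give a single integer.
Answer: 2

Derivation:
Constraint 1 (X < U) on D(X)={1,2,3,4,5,6} D(U)={4,6,7}: no change
Constraint 2 (U + Z = X) on D(U)={4,6,7} D(Z)={1,2,5,6,7,8} D(X)={1,2,3,4,5,6}: U {4,6,7}->{4}; Z {1,2,5,6,7,8}->{1,2}; X {1,2,3,4,5,6}->{5,6}
So after constraint 2: D(Z)={1,2}, size = 2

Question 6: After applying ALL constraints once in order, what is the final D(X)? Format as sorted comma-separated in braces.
Constraint 1 (X < U) on D(X)={1,2,3,4,5,6} D(U)={4,6,7}: no change
Constraint 2 (U + Z = X) on D(U)={4,6,7} D(Z)={1,2,5,6,7,8} D(X)={1,2,3,4,5,6}: U {4,6,7}->{4}; Z {1,2,5,6,7,8}->{1,2}; X {1,2,3,4,5,6}->{5,6}
Constraint 3 (X < U) on D(X)={5,6} D(U)={4}: X {5,6}->{}; U {4}->{}
Constraint 4 (X + V = U) on D(X)={} D(V)={2,5,7} D(U)={}: V {2,5,7}->{}
So after all 4 constraints: D(X) = {}

Answer: {}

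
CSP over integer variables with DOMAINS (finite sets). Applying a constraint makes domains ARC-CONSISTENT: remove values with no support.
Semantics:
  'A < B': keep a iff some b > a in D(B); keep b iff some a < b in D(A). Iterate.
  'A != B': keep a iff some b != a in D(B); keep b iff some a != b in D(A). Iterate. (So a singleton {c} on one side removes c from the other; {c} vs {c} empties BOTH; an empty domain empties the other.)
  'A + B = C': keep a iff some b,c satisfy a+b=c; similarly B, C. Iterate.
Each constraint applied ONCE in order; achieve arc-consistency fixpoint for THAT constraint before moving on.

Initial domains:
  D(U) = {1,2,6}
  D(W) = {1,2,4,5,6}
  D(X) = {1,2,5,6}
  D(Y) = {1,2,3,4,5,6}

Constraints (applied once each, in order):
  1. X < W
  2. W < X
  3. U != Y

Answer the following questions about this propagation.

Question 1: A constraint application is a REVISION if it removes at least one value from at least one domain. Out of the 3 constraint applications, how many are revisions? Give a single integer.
Answer: 2

Derivation:
Constraint 1 (X < W) on D(X)={1,2,5,6} D(W)={1,2,4,5,6}: X {1,2,5,6}->{1,2,5}; W {1,2,4,5,6}->{2,4,5,6} => REVISION
Constraint 2 (W < X) on D(W)={2,4,5,6} D(X)={1,2,5}: W {2,4,5,6}->{2,4}; X {1,2,5}->{5} => REVISION
Constraint 3 (U != Y) on D(U)={1,2,6} D(Y)={1,2,3,4,5,6}: no change => not a revision
Total revisions = 2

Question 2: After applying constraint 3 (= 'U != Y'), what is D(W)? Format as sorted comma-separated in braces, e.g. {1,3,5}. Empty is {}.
Answer: {2,4}

Derivation:
Constraint 1 (X < W) on D(X)={1,2,5,6} D(W)={1,2,4,5,6}: X {1,2,5,6}->{1,2,5}; W {1,2,4,5,6}->{2,4,5,6}
Constraint 2 (W < X) on D(W)={2,4,5,6} D(X)={1,2,5}: W {2,4,5,6}->{2,4}; X {1,2,5}->{5}
Constraint 3 (U != Y) on D(U)={1,2,6} D(Y)={1,2,3,4,5,6}: no change
So after constraint 3: D(W) = {2,4}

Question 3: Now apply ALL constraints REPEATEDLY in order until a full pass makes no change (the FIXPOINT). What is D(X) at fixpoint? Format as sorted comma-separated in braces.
pass 0 (initial): D(X)={1,2,5,6}
pass 1: W {1,2,4,5,6}->{2,4}; X {1,2,5,6}->{5}
pass 2: W {2,4}->{}; X {5}->{}
pass 3: no change
Fixpoint after 3 passes: D(X) = {}

Answer: {}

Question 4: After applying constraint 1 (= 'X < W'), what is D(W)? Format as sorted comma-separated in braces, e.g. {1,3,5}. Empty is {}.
Answer: {2,4,5,6}

Derivation:
Constraint 1 (X < W) on D(X)={1,2,5,6} D(W)={1,2,4,5,6}: X {1,2,5,6}->{1,2,5}; W {1,2,4,5,6}->{2,4,5,6}
So after constraint 1: D(W) = {2,4,5,6}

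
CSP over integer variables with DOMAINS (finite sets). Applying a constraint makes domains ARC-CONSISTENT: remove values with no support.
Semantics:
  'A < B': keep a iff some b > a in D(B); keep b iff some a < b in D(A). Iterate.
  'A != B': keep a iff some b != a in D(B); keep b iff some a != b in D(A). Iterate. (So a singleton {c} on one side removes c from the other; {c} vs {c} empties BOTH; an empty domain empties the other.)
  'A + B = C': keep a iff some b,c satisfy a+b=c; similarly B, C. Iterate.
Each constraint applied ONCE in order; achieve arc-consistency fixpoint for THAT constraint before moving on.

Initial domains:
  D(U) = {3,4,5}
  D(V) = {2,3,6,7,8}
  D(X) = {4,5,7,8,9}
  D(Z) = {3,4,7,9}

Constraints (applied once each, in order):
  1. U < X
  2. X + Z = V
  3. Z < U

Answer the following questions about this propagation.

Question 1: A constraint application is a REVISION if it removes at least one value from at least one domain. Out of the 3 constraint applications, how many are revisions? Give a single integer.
Constraint 1 (U < X) on D(U)={3,4,5} D(X)={4,5,7,8,9}: no change => not a revision
Constraint 2 (X + Z = V) on D(X)={4,5,7,8,9} D(Z)={3,4,7,9} D(V)={2,3,6,7,8}: X {4,5,7,8,9}->{4,5}; Z {3,4,7,9}->{3,4}; V {2,3,6,7,8}->{7,8} => REVISION
Constraint 3 (Z < U) on D(Z)={3,4} D(U)={3,4,5}: U {3,4,5}->{4,5} => REVISION
Total revisions = 2

Answer: 2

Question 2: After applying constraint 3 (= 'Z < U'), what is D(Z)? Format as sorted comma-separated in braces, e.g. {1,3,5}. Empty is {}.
Constraint 1 (U < X) on D(U)={3,4,5} D(X)={4,5,7,8,9}: no change
Constraint 2 (X + Z = V) on D(X)={4,5,7,8,9} D(Z)={3,4,7,9} D(V)={2,3,6,7,8}: X {4,5,7,8,9}->{4,5}; Z {3,4,7,9}->{3,4}; V {2,3,6,7,8}->{7,8}
Constraint 3 (Z < U) on D(Z)={3,4} D(U)={3,4,5}: U {3,4,5}->{4,5}
So after constraint 3: D(Z) = {3,4}

Answer: {3,4}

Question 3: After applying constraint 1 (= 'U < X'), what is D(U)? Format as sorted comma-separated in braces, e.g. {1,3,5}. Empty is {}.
Constraint 1 (U < X) on D(U)={3,4,5} D(X)={4,5,7,8,9}: no change
So after constraint 1: D(U) = {3,4,5}

Answer: {3,4,5}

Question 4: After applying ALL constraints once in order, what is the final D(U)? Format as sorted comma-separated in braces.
Answer: {4,5}

Derivation:
Constraint 1 (U < X) on D(U)={3,4,5} D(X)={4,5,7,8,9}: no change
Constraint 2 (X + Z = V) on D(X)={4,5,7,8,9} D(Z)={3,4,7,9} D(V)={2,3,6,7,8}: X {4,5,7,8,9}->{4,5}; Z {3,4,7,9}->{3,4}; V {2,3,6,7,8}->{7,8}
Constraint 3 (Z < U) on D(Z)={3,4} D(U)={3,4,5}: U {3,4,5}->{4,5}
So after all 3 constraints: D(U) = {4,5}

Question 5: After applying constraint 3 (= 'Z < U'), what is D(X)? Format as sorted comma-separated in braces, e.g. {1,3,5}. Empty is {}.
Answer: {4,5}

Derivation:
Constraint 1 (U < X) on D(U)={3,4,5} D(X)={4,5,7,8,9}: no change
Constraint 2 (X + Z = V) on D(X)={4,5,7,8,9} D(Z)={3,4,7,9} D(V)={2,3,6,7,8}: X {4,5,7,8,9}->{4,5}; Z {3,4,7,9}->{3,4}; V {2,3,6,7,8}->{7,8}
Constraint 3 (Z < U) on D(Z)={3,4} D(U)={3,4,5}: U {3,4,5}->{4,5}
So after constraint 3: D(X) = {4,5}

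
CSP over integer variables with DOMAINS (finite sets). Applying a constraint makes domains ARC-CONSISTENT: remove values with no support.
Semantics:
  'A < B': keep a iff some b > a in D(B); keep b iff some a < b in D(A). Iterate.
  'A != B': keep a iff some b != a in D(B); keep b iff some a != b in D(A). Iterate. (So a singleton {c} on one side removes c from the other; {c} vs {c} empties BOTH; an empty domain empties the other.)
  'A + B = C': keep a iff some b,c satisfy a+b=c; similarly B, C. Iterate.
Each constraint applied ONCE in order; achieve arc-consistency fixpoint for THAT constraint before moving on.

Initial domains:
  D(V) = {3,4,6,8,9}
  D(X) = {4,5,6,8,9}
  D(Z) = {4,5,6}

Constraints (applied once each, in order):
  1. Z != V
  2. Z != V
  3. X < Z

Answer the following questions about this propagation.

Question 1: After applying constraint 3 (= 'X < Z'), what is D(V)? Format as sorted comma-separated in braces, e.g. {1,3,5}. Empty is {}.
Constraint 1 (Z != V) on D(Z)={4,5,6} D(V)={3,4,6,8,9}: no change
Constraint 2 (Z != V) on D(Z)={4,5,6} D(V)={3,4,6,8,9}: no change
Constraint 3 (X < Z) on D(X)={4,5,6,8,9} D(Z)={4,5,6}: X {4,5,6,8,9}->{4,5}; Z {4,5,6}->{5,6}
So after constraint 3: D(V) = {3,4,6,8,9}

Answer: {3,4,6,8,9}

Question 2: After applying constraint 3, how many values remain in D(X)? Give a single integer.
Answer: 2

Derivation:
Constraint 1 (Z != V) on D(Z)={4,5,6} D(V)={3,4,6,8,9}: no change
Constraint 2 (Z != V) on D(Z)={4,5,6} D(V)={3,4,6,8,9}: no change
Constraint 3 (X < Z) on D(X)={4,5,6,8,9} D(Z)={4,5,6}: X {4,5,6,8,9}->{4,5}; Z {4,5,6}->{5,6}
So after constraint 3: D(X)={4,5}, size = 2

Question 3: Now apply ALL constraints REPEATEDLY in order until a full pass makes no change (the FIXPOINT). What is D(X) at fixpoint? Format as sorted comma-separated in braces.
pass 0 (initial): D(X)={4,5,6,8,9}
pass 1: X {4,5,6,8,9}->{4,5}; Z {4,5,6}->{5,6}
pass 2: no change
Fixpoint after 2 passes: D(X) = {4,5}

Answer: {4,5}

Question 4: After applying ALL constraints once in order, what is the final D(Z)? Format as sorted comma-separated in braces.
Constraint 1 (Z != V) on D(Z)={4,5,6} D(V)={3,4,6,8,9}: no change
Constraint 2 (Z != V) on D(Z)={4,5,6} D(V)={3,4,6,8,9}: no change
Constraint 3 (X < Z) on D(X)={4,5,6,8,9} D(Z)={4,5,6}: X {4,5,6,8,9}->{4,5}; Z {4,5,6}->{5,6}
So after all 3 constraints: D(Z) = {5,6}

Answer: {5,6}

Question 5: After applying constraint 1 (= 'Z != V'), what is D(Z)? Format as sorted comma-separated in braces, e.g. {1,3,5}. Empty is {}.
Constraint 1 (Z != V) on D(Z)={4,5,6} D(V)={3,4,6,8,9}: no change
So after constraint 1: D(Z) = {4,5,6}

Answer: {4,5,6}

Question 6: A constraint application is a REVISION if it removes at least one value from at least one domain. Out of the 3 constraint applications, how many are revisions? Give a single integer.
Answer: 1

Derivation:
Constraint 1 (Z != V) on D(Z)={4,5,6} D(V)={3,4,6,8,9}: no change => not a revision
Constraint 2 (Z != V) on D(Z)={4,5,6} D(V)={3,4,6,8,9}: no change => not a revision
Constraint 3 (X < Z) on D(X)={4,5,6,8,9} D(Z)={4,5,6}: X {4,5,6,8,9}->{4,5}; Z {4,5,6}->{5,6} => REVISION
Total revisions = 1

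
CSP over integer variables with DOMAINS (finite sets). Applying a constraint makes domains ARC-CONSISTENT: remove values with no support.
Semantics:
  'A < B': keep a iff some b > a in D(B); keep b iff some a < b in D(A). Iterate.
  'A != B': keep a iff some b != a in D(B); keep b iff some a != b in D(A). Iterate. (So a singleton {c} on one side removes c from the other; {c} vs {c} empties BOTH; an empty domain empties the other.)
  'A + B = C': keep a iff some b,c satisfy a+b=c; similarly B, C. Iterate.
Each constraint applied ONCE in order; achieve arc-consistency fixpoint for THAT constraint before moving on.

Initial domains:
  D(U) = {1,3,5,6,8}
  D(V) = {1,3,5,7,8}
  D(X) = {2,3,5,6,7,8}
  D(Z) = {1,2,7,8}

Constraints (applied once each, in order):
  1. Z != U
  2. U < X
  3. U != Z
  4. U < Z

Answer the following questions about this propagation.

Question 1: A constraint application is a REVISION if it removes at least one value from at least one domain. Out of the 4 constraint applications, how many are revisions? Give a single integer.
Answer: 2

Derivation:
Constraint 1 (Z != U) on D(Z)={1,2,7,8} D(U)={1,3,5,6,8}: no change => not a revision
Constraint 2 (U < X) on D(U)={1,3,5,6,8} D(X)={2,3,5,6,7,8}: U {1,3,5,6,8}->{1,3,5,6} => REVISION
Constraint 3 (U != Z) on D(U)={1,3,5,6} D(Z)={1,2,7,8}: no change => not a revision
Constraint 4 (U < Z) on D(U)={1,3,5,6} D(Z)={1,2,7,8}: Z {1,2,7,8}->{2,7,8} => REVISION
Total revisions = 2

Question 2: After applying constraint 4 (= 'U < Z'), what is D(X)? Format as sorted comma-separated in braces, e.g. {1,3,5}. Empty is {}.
Answer: {2,3,5,6,7,8}

Derivation:
Constraint 1 (Z != U) on D(Z)={1,2,7,8} D(U)={1,3,5,6,8}: no change
Constraint 2 (U < X) on D(U)={1,3,5,6,8} D(X)={2,3,5,6,7,8}: U {1,3,5,6,8}->{1,3,5,6}
Constraint 3 (U != Z) on D(U)={1,3,5,6} D(Z)={1,2,7,8}: no change
Constraint 4 (U < Z) on D(U)={1,3,5,6} D(Z)={1,2,7,8}: Z {1,2,7,8}->{2,7,8}
So after constraint 4: D(X) = {2,3,5,6,7,8}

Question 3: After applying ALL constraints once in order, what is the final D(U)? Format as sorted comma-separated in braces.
Constraint 1 (Z != U) on D(Z)={1,2,7,8} D(U)={1,3,5,6,8}: no change
Constraint 2 (U < X) on D(U)={1,3,5,6,8} D(X)={2,3,5,6,7,8}: U {1,3,5,6,8}->{1,3,5,6}
Constraint 3 (U != Z) on D(U)={1,3,5,6} D(Z)={1,2,7,8}: no change
Constraint 4 (U < Z) on D(U)={1,3,5,6} D(Z)={1,2,7,8}: Z {1,2,7,8}->{2,7,8}
So after all 4 constraints: D(U) = {1,3,5,6}

Answer: {1,3,5,6}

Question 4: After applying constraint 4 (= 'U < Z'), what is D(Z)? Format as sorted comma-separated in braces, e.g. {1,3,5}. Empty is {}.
Constraint 1 (Z != U) on D(Z)={1,2,7,8} D(U)={1,3,5,6,8}: no change
Constraint 2 (U < X) on D(U)={1,3,5,6,8} D(X)={2,3,5,6,7,8}: U {1,3,5,6,8}->{1,3,5,6}
Constraint 3 (U != Z) on D(U)={1,3,5,6} D(Z)={1,2,7,8}: no change
Constraint 4 (U < Z) on D(U)={1,3,5,6} D(Z)={1,2,7,8}: Z {1,2,7,8}->{2,7,8}
So after constraint 4: D(Z) = {2,7,8}

Answer: {2,7,8}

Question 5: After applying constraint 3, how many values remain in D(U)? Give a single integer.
Answer: 4

Derivation:
Constraint 1 (Z != U) on D(Z)={1,2,7,8} D(U)={1,3,5,6,8}: no change
Constraint 2 (U < X) on D(U)={1,3,5,6,8} D(X)={2,3,5,6,7,8}: U {1,3,5,6,8}->{1,3,5,6}
Constraint 3 (U != Z) on D(U)={1,3,5,6} D(Z)={1,2,7,8}: no change
So after constraint 3: D(U)={1,3,5,6}, size = 4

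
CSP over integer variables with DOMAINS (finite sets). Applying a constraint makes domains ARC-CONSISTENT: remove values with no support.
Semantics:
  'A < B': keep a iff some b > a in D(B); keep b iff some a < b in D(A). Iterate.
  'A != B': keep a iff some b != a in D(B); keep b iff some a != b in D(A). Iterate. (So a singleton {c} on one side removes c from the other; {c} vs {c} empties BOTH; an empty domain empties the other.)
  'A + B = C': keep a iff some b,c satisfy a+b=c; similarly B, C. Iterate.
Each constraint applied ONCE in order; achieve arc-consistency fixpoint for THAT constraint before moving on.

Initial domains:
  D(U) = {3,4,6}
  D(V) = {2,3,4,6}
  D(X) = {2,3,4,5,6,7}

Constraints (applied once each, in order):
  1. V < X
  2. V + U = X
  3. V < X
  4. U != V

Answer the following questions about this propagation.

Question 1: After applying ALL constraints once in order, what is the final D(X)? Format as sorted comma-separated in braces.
Answer: {5,6,7}

Derivation:
Constraint 1 (V < X) on D(V)={2,3,4,6} D(X)={2,3,4,5,6,7}: X {2,3,4,5,6,7}->{3,4,5,6,7}
Constraint 2 (V + U = X) on D(V)={2,3,4,6} D(U)={3,4,6} D(X)={3,4,5,6,7}: V {2,3,4,6}->{2,3,4}; U {3,4,6}->{3,4}; X {3,4,5,6,7}->{5,6,7}
Constraint 3 (V < X) on D(V)={2,3,4} D(X)={5,6,7}: no change
Constraint 4 (U != V) on D(U)={3,4} D(V)={2,3,4}: no change
So after all 4 constraints: D(X) = {5,6,7}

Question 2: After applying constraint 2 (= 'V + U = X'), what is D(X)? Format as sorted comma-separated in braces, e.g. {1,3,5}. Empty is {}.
Answer: {5,6,7}

Derivation:
Constraint 1 (V < X) on D(V)={2,3,4,6} D(X)={2,3,4,5,6,7}: X {2,3,4,5,6,7}->{3,4,5,6,7}
Constraint 2 (V + U = X) on D(V)={2,3,4,6} D(U)={3,4,6} D(X)={3,4,5,6,7}: V {2,3,4,6}->{2,3,4}; U {3,4,6}->{3,4}; X {3,4,5,6,7}->{5,6,7}
So after constraint 2: D(X) = {5,6,7}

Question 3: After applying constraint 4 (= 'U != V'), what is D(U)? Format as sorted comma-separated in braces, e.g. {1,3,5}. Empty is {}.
Answer: {3,4}

Derivation:
Constraint 1 (V < X) on D(V)={2,3,4,6} D(X)={2,3,4,5,6,7}: X {2,3,4,5,6,7}->{3,4,5,6,7}
Constraint 2 (V + U = X) on D(V)={2,3,4,6} D(U)={3,4,6} D(X)={3,4,5,6,7}: V {2,3,4,6}->{2,3,4}; U {3,4,6}->{3,4}; X {3,4,5,6,7}->{5,6,7}
Constraint 3 (V < X) on D(V)={2,3,4} D(X)={5,6,7}: no change
Constraint 4 (U != V) on D(U)={3,4} D(V)={2,3,4}: no change
So after constraint 4: D(U) = {3,4}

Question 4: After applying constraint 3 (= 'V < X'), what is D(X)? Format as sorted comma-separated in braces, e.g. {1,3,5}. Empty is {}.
Constraint 1 (V < X) on D(V)={2,3,4,6} D(X)={2,3,4,5,6,7}: X {2,3,4,5,6,7}->{3,4,5,6,7}
Constraint 2 (V + U = X) on D(V)={2,3,4,6} D(U)={3,4,6} D(X)={3,4,5,6,7}: V {2,3,4,6}->{2,3,4}; U {3,4,6}->{3,4}; X {3,4,5,6,7}->{5,6,7}
Constraint 3 (V < X) on D(V)={2,3,4} D(X)={5,6,7}: no change
So after constraint 3: D(X) = {5,6,7}

Answer: {5,6,7}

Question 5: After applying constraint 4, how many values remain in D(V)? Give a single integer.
Answer: 3

Derivation:
Constraint 1 (V < X) on D(V)={2,3,4,6} D(X)={2,3,4,5,6,7}: X {2,3,4,5,6,7}->{3,4,5,6,7}
Constraint 2 (V + U = X) on D(V)={2,3,4,6} D(U)={3,4,6} D(X)={3,4,5,6,7}: V {2,3,4,6}->{2,3,4}; U {3,4,6}->{3,4}; X {3,4,5,6,7}->{5,6,7}
Constraint 3 (V < X) on D(V)={2,3,4} D(X)={5,6,7}: no change
Constraint 4 (U != V) on D(U)={3,4} D(V)={2,3,4}: no change
So after constraint 4: D(V)={2,3,4}, size = 3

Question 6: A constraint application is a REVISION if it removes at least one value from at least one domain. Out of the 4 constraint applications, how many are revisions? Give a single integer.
Constraint 1 (V < X) on D(V)={2,3,4,6} D(X)={2,3,4,5,6,7}: X {2,3,4,5,6,7}->{3,4,5,6,7} => REVISION
Constraint 2 (V + U = X) on D(V)={2,3,4,6} D(U)={3,4,6} D(X)={3,4,5,6,7}: V {2,3,4,6}->{2,3,4}; U {3,4,6}->{3,4}; X {3,4,5,6,7}->{5,6,7} => REVISION
Constraint 3 (V < X) on D(V)={2,3,4} D(X)={5,6,7}: no change => not a revision
Constraint 4 (U != V) on D(U)={3,4} D(V)={2,3,4}: no change => not a revision
Total revisions = 2

Answer: 2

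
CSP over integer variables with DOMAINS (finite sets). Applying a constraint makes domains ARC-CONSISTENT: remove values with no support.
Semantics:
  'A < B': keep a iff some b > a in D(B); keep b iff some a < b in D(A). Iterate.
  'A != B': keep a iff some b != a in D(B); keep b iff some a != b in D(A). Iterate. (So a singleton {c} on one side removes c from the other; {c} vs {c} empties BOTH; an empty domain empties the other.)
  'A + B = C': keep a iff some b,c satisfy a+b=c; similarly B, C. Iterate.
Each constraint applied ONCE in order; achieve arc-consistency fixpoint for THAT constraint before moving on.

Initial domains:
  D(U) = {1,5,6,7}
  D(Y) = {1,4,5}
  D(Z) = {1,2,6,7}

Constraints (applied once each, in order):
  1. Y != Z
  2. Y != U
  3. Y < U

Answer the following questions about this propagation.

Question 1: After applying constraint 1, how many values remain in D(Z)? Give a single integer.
Constraint 1 (Y != Z) on D(Y)={1,4,5} D(Z)={1,2,6,7}: no change
So after constraint 1: D(Z)={1,2,6,7}, size = 4

Answer: 4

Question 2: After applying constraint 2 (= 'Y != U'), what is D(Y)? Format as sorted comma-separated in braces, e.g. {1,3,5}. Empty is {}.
Answer: {1,4,5}

Derivation:
Constraint 1 (Y != Z) on D(Y)={1,4,5} D(Z)={1,2,6,7}: no change
Constraint 2 (Y != U) on D(Y)={1,4,5} D(U)={1,5,6,7}: no change
So after constraint 2: D(Y) = {1,4,5}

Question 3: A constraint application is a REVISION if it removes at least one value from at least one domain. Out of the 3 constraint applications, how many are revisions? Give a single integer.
Answer: 1

Derivation:
Constraint 1 (Y != Z) on D(Y)={1,4,5} D(Z)={1,2,6,7}: no change => not a revision
Constraint 2 (Y != U) on D(Y)={1,4,5} D(U)={1,5,6,7}: no change => not a revision
Constraint 3 (Y < U) on D(Y)={1,4,5} D(U)={1,5,6,7}: U {1,5,6,7}->{5,6,7} => REVISION
Total revisions = 1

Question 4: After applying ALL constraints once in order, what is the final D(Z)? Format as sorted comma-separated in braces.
Answer: {1,2,6,7}

Derivation:
Constraint 1 (Y != Z) on D(Y)={1,4,5} D(Z)={1,2,6,7}: no change
Constraint 2 (Y != U) on D(Y)={1,4,5} D(U)={1,5,6,7}: no change
Constraint 3 (Y < U) on D(Y)={1,4,5} D(U)={1,5,6,7}: U {1,5,6,7}->{5,6,7}
So after all 3 constraints: D(Z) = {1,2,6,7}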